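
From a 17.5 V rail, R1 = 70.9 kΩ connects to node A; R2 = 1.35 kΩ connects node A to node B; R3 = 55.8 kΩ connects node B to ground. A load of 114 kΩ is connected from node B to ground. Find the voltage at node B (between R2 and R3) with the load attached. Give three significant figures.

At node B, R3 is in parallel with the load: R3‖R_L = 37.46 kΩ.
Below node A the resistance is R2 + (R3‖R_L) = 38.81 kΩ, so V_A = 17.5 × 38.81/109.7 = 6.191 V.
Then V_B = V_A × (R3‖R_L)/(R2 + R3‖R_L) = 6.191 × 37.46/38.81 = 5.98 V.

V ≈ 5.98 V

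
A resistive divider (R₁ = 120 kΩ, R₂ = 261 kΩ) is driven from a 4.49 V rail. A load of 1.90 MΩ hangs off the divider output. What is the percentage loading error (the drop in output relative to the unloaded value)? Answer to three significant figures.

The divider's output (Thévenin) resistance is R₁‖R₂ = 82.20 kΩ.
Fractional drop under load = R_th/(R_th + R_L) = 82.20 / (82.20 + 1900) = 0.04147.
So the output falls by 4.15 %.

4.15 %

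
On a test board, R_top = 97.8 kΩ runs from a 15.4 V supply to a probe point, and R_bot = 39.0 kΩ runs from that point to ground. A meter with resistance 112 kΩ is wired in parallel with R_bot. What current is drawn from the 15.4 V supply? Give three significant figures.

R_bot‖R_L = 28.93 kΩ, so the source sees R_top + R_bot‖R_L = 126.7 kΩ.
I = 15.4 V / 126.7 kΩ = 0.122 mA.

I ≈ 0.122 mA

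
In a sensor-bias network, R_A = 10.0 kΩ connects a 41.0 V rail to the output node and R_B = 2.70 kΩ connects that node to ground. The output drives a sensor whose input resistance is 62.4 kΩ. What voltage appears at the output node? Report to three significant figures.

V_out ≈ 8.43 V

The load sits in parallel with R_B: R_B‖R_L = (2.70 × 62.4) / (2.70 + 62.4) = 2.588 kΩ.
V_out = 41.0 × 2.588 / (10.0 + 2.588) = 41.0 × 2.588/12.59 = 8.43 V.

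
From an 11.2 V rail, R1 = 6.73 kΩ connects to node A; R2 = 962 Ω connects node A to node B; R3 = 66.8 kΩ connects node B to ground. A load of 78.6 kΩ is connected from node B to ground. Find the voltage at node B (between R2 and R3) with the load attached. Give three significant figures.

At node B, R3 is in parallel with the load: R3‖R_L = 36110 Ω.
Below node A the resistance is R2 + (R3‖R_L) = 37070 Ω, so V_A = 11.2 × 37070/43800 = 9.479 V.
Then V_B = V_A × (R3‖R_L)/(R2 + R3‖R_L) = 9.479 × 36110/37070 = 9.23 V.

V ≈ 9.23 V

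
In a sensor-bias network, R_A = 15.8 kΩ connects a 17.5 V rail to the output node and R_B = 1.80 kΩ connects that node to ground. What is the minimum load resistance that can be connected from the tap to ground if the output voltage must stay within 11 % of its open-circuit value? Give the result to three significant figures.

R_L(min) ≈ 13.1 kΩ

Output resistance R_th = R_A‖R_B = (15.8 × 1.80)/17.60 = 1.616 kΩ.
The fractional drop is R_th/(R_th + R_L); requiring this ≤ 0.110 gives R_L ≥ R_th(1/0.110 − 1) = 1.616 × 8.091 = 13.1 kΩ.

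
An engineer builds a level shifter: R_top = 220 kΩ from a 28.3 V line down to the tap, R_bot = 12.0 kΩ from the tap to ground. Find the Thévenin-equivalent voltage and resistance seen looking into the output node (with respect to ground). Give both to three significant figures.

V_th is the open-circuit tap voltage: 28.3 × 12.0/(220 + 12.0) = 1.46 V.
With the supply zeroed, R_top and R_bot appear in parallel from the tap: R_th = R_top‖R_bot = (220 × 12.0)/232.0 = 11.4 kΩ.

V_th = 1.46 V, R_th = 11.4 kΩ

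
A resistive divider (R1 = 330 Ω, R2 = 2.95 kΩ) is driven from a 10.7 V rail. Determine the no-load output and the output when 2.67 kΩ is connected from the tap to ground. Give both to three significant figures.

Open-circuit: V = 10.7 × 2950/(330 + 2950) = 9.62 V.
With the load, R2 becomes R2‖R_L = 1402 Ω, so V = 10.7 × 1402/1732 = 8.66 V.

Unloaded: 9.62 V; loaded: 8.66 V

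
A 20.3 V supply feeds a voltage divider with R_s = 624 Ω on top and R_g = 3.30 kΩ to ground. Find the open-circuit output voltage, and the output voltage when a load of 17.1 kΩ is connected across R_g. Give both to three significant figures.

Unloaded: 17.1 V; loaded: 16.6 V

Open-circuit: V = 20.3 × 3300/(624 + 3300) = 17.1 V.
With the load, R_g becomes R_g‖R_L = 2766 Ω, so V = 20.3 × 2766/3390 = 16.6 V.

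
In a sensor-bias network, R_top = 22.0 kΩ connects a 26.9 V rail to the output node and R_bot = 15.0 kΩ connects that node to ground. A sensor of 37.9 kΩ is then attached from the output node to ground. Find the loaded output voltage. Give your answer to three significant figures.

V_out ≈ 8.83 V

The load sits in parallel with R_bot: R_bot‖R_L = (15.0 × 37.9) / (15.0 + 37.9) = 10.75 kΩ.
V_out = 26.9 × 10.75 / (22.0 + 10.75) = 26.9 × 10.75/32.75 = 8.83 V.
(Unloaded it would have been 10.9 V.)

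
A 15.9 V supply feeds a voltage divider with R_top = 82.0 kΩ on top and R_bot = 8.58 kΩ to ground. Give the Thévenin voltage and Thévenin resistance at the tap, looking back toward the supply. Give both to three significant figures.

V_th = 1.51 V, R_th = 7.77 kΩ

V_th is the open-circuit tap voltage: 15.9 × 8.58/(82.0 + 8.58) = 1.51 V.
With the supply zeroed, R_top and R_bot appear in parallel from the tap: R_th = R_top‖R_bot = (82.0 × 8.58)/90.58 = 7.77 kΩ.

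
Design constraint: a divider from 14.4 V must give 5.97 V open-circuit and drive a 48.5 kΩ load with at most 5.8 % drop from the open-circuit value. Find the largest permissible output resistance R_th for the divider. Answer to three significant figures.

Loading drop = R_th/(R_th + R_L) ≤ 0.0580, so R_th ≤ R_L · ε/(1−ε) = 48.5 kΩ × 0.0580/0.9420 = 2.99 kΩ.

R_th ≤ 2.99 kΩ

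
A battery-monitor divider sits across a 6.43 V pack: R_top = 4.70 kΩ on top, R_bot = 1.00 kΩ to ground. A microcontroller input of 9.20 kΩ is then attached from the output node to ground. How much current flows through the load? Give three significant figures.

R_bot‖R_L = 0.9020 kΩ; V_out = 6.43 × 0.9020/5.602 = 1.035 V.
I_L = V_out / R_L = 1.035 / 9.20 kΩ = 0.113 mA.

I_L ≈ 0.113 mA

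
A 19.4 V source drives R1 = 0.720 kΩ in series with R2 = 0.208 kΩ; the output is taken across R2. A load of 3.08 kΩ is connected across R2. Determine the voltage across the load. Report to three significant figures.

V_out ≈ 4.13 V

The load sits in parallel with R2: R2‖R_L = (208 × 3080) / (208 + 3080) = 194.8 Ω.
V_out = 19.4 × 194.8 / (720 + 194.8) = 19.4 × 194.8/914.8 = 4.13 V.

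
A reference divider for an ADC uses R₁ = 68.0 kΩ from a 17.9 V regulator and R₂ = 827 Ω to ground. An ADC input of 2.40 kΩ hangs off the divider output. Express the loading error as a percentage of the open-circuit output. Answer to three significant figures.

The divider's output (Thévenin) resistance is R₁‖R₂ = 817.1 Ω.
Fractional drop under load = R_th/(R_th + R_L) = 817.1 / (817.1 + 2400) = 0.2540.
So the output falls by 25.4 %.

25.4 %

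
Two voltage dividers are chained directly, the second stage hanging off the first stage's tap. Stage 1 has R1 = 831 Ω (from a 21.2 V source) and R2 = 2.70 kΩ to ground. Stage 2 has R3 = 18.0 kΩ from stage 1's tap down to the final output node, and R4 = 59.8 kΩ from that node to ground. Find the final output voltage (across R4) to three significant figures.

Stage 2 presents R3+R4 = 77800 Ω as a load on stage 1's tap.
Stage 1's lower leg becomes R2‖(R3+R4) = 2609 Ω, so V_mid = 21.2 × 2609/3440 = 16.08 V.
Stage 2 is itself unloaded: V_out = V_mid × R4/(R3+R4) = 16.08 × 59800/77800 = 12.4 V.

V_out ≈ 12.4 V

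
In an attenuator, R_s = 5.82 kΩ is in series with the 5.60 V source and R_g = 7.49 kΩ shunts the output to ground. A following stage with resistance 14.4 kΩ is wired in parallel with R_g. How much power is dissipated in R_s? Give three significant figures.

Total resistance from the source is R_s + (R_g‖R_L) = 10.75 kΩ, so I = 5.60/10.75 kΩ = 0.5211 mA.
P = I²·R_s = (0.5211 mA)² × 5.82 kΩ = 1.58 mW.

P ≈ 1.58 mW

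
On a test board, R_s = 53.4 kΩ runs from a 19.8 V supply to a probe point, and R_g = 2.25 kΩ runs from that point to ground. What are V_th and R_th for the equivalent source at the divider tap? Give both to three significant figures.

V_th = 0.801 V, R_th = 2.16 kΩ

V_th is the open-circuit tap voltage: 19.8 × 2.25/(53.4 + 2.25) = 0.801 V.
With the supply zeroed, R_s and R_g appear in parallel from the tap: R_th = R_s‖R_g = (53.4 × 2.25)/55.65 = 2.16 kΩ.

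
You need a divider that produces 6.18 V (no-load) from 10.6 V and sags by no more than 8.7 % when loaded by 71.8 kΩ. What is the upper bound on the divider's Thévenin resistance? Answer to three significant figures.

R_th ≤ 6.84 kΩ

Loading drop = R_th/(R_th + R_L) ≤ 0.0870, so R_th ≤ R_L · ε/(1−ε) = 71.8 kΩ × 0.0870/0.9130 = 6.84 kΩ.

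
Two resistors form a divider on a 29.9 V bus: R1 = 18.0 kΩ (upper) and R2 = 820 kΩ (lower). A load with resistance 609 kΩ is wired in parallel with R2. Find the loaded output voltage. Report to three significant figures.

V_out ≈ 28.4 V

The load sits in parallel with R2: R2‖R_L = (820 × 609) / (820 + 609) = 349.5 kΩ.
V_out = 29.9 × 349.5 / (18.0 + 349.5) = 29.9 × 349.5/367.5 = 28.4 V.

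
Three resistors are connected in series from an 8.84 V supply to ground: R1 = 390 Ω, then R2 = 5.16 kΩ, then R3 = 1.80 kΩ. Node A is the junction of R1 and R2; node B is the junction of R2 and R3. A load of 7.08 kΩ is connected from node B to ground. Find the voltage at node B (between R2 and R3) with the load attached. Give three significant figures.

V ≈ 1.82 V

At node B, R3 is in parallel with the load: R3‖R_L = 1435 Ω.
Below node A the resistance is R2 + (R3‖R_L) = 6595 Ω, so V_A = 8.84 × 6595/6985 = 8.346 V.
Then V_B = V_A × (R3‖R_L)/(R2 + R3‖R_L) = 8.346 × 1435/6595 = 1.82 V.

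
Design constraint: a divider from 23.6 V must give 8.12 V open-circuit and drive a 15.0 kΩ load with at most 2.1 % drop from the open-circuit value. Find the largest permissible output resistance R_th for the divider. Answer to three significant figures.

R_th ≤ 322 Ω

Loading drop = R_th/(R_th + R_L) ≤ 0.0210, so R_th ≤ R_L · ε/(1−ε) = 15.0 kΩ × 0.0210/0.9790 = 322 Ω.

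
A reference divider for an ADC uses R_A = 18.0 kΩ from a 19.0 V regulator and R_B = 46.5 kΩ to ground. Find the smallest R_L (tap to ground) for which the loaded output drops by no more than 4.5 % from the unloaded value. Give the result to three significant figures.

R_L(min) ≈ 275 kΩ

Output resistance R_th = R_A‖R_B = (18.0 × 46.5)/64.50 = 12.98 kΩ.
The fractional drop is R_th/(R_th + R_L); requiring this ≤ 0.0450 gives R_L ≥ R_th(1/0.0450 − 1) = 12.98 × 21.22 = 275 kΩ.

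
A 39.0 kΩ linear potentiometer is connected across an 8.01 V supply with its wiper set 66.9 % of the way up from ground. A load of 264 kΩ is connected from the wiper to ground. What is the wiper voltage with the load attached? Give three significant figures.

V ≈ 5.19 V

The wiper splits the pot into (1−α)R = 12.91 kΩ above and αR = 26.09 kΩ below.
Lower section ‖ load = 23.74 kΩ.
V_wiper = 8.01 × 23.74/(12.91 + 23.74) = 5.19 V.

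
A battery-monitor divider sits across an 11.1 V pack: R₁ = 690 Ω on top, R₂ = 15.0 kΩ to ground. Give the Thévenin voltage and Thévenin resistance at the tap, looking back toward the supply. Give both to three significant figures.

V_th = 10.6 V, R_th = 660 Ω

V_th is the open-circuit tap voltage: 11.1 × 15000/(690 + 15000) = 10.6 V.
With the supply zeroed, R₁ and R₂ appear in parallel from the tap: R_th = R₁‖R₂ = (690 × 15000)/15690 = 660 Ω.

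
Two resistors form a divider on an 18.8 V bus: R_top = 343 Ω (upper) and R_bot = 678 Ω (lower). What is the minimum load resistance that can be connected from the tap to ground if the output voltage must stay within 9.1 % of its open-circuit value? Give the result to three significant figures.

Output resistance R_th = R_top‖R_bot = (343 × 678)/1021 = 227.8 Ω.
The fractional drop is R_th/(R_th + R_L); requiring this ≤ 0.0910 gives R_L ≥ R_th(1/0.0910 − 1) = 227.8 × 9.989 = 2.28 kΩ.

R_L(min) ≈ 2.28 kΩ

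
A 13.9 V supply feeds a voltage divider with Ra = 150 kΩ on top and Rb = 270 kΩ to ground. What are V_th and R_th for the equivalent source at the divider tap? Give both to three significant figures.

V_th is the open-circuit tap voltage: 13.9 × 270/(150 + 270) = 8.94 V.
With the supply zeroed, Ra and Rb appear in parallel from the tap: R_th = Ra‖Rb = (150 × 270)/420.0 = 96.4 kΩ.

V_th = 8.94 V, R_th = 96.4 kΩ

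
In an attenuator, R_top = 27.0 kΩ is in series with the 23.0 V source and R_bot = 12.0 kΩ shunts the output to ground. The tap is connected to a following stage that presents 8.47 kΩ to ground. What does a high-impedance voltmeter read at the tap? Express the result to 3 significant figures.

V_out ≈ 3.57 V

The load sits in parallel with R_bot: R_bot‖R_L = (12.0 × 8.47) / (12.0 + 8.47) = 4.965 kΩ.
V_out = 23.0 × 4.965 / (27.0 + 4.965) = 23.0 × 4.965/31.97 = 3.57 V.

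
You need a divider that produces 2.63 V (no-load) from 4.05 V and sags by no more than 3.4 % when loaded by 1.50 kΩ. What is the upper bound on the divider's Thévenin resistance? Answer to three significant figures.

R_th ≤ 52.8 Ω

Loading drop = R_th/(R_th + R_L) ≤ 0.0340, so R_th ≤ R_L · ε/(1−ε) = 1.50 kΩ × 0.0340/0.9660 = 52.8 Ω.
(Any R1, R2 with R2/(R1+R2) = 0.649 and R1‖R2 ≤ 52.8 Ω will meet the spec.)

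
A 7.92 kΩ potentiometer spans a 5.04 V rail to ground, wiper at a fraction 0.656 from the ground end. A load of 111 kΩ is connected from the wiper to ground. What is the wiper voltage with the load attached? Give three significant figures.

V ≈ 3.25 V

The wiper splits the pot into (1−α)R = 2.724 kΩ above and αR = 5.196 kΩ below.
Lower section ‖ load = 4.963 kΩ.
V_wiper = 5.04 × 4.963/(2.724 + 4.963) = 3.25 V.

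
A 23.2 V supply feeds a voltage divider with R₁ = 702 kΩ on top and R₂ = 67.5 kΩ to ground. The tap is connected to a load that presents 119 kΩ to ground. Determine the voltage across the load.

The load sits in parallel with R₂: R₂‖R_L = (67.5 × 119) / (67.5 + 119) = 43.07 kΩ.
V_out = 23.2 × 43.07 / (702 + 43.07) = 23.2 × 43.07/745.1 = 1.34 V.

V_out ≈ 1.34 V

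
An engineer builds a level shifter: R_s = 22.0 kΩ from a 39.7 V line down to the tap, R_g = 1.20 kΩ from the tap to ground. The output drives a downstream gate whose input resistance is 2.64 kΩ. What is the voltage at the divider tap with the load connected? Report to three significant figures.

The load sits in parallel with R_g: R_g‖R_L = (1.20 × 2.64) / (1.20 + 2.64) = 0.8250 kΩ.
V_out = 39.7 × 0.8250 / (22.0 + 0.8250) = 39.7 × 0.8250/22.82 = 1.43 V.

V_out ≈ 1.43 V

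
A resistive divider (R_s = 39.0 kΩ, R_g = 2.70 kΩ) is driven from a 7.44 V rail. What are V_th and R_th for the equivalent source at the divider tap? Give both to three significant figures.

V_th is the open-circuit tap voltage: 7.44 × 2.70/(39.0 + 2.70) = 0.482 V.
With the supply zeroed, R_s and R_g appear in parallel from the tap: R_th = R_s‖R_g = (39.0 × 2.70)/41.70 = 2.53 kΩ.

V_th = 0.482 V, R_th = 2.53 kΩ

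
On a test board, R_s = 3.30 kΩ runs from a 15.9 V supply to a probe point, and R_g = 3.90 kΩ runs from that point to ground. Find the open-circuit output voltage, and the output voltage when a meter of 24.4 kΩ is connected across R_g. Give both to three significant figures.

Unloaded: 8.61 V; loaded: 8.02 V

Open-circuit: V = 15.9 × 3.90/(3.30 + 3.90) = 8.61 V.
With the load, R_g becomes R_g‖R_L = 3.363 kΩ, so V = 15.9 × 3.363/6.663 = 8.02 V.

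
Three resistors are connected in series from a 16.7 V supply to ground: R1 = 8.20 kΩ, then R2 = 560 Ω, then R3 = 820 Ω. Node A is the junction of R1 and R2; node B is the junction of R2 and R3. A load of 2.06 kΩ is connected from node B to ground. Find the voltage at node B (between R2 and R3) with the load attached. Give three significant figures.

V ≈ 1.05 V

At node B, R3 is in parallel with the load: R3‖R_L = 586.5 Ω.
Below node A the resistance is R2 + (R3‖R_L) = 1147 Ω, so V_A = 16.7 × 1147/9347 = 2.049 V.
Then V_B = V_A × (R3‖R_L)/(R2 + R3‖R_L) = 2.049 × 586.5/1147 = 1.05 V.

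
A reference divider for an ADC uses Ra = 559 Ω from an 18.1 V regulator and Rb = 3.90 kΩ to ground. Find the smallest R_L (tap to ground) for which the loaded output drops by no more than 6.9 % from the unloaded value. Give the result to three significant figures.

Output resistance R_th = Ra‖Rb = (559 × 3900)/4459 = 488.9 Ω.
The fractional drop is R_th/(R_th + R_L); requiring this ≤ 0.0690 gives R_L ≥ R_th(1/0.0690 − 1) = 488.9 × 13.49 = 6.60 kΩ.

R_L(min) ≈ 6.60 kΩ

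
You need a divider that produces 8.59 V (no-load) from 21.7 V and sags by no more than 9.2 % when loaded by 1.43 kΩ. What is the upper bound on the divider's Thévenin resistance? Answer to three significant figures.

Loading drop = R_th/(R_th + R_L) ≤ 0.0920, so R_th ≤ R_L · ε/(1−ε) = 1.43 kΩ × 0.0920/0.9080 = 145 Ω.

R_th ≤ 145 Ω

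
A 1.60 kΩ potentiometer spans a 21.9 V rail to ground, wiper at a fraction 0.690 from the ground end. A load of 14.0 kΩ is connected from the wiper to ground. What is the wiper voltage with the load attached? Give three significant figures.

V ≈ 14.8 V

The wiper splits the pot into (1−α)R = 496.0 Ω above and αR = 1104 Ω below.
Lower section ‖ load = 1023 Ω.
V_wiper = 21.9 × 1023/(496.0 + 1023) = 14.8 V.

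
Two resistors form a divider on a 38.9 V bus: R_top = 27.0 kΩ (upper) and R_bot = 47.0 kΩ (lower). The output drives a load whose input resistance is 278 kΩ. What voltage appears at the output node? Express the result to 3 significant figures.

The load sits in parallel with R_bot: R_bot‖R_L = (47.0 × 278) / (47.0 + 278) = 40.20 kΩ.
V_out = 38.9 × 40.20 / (27.0 + 40.20) = 38.9 × 40.20/67.20 = 23.3 V.

V_out ≈ 23.3 V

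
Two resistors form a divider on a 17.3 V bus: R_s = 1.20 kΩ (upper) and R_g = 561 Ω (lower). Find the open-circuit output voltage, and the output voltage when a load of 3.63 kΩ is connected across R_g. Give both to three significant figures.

Unloaded: 5.51 V; loaded: 4.99 V

Open-circuit: V = 17.3 × 561/(1200 + 561) = 5.51 V.
With the load, R_g becomes R_g‖R_L = 485.9 Ω, so V = 17.3 × 485.9/1686 = 4.99 V.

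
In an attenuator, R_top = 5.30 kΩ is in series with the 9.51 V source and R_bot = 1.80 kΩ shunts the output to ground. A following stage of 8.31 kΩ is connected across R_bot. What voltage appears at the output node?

The load sits in parallel with R_bot: R_bot‖R_L = (1.80 × 8.31) / (1.80 + 8.31) = 1.480 kΩ.
V_out = 9.51 × 1.480 / (5.30 + 1.480) = 9.51 × 1.480/6.780 = 2.08 V.
(Unloaded it would have been 2.41 V.)

V_out ≈ 2.08 V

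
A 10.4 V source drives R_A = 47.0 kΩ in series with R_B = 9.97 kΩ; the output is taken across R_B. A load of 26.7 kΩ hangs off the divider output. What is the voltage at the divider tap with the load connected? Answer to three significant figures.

V_out ≈ 1.39 V

The load sits in parallel with R_B: R_B‖R_L = (9.97 × 26.7) / (9.97 + 26.7) = 7.259 kΩ.
V_out = 10.4 × 7.259 / (47.0 + 7.259) = 10.4 × 7.259/54.26 = 1.39 V.
(Unloaded it would have been 1.82 V.)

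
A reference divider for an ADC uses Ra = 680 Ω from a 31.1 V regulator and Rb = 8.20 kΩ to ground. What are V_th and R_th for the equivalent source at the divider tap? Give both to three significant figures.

V_th = 28.7 V, R_th = 628 Ω

V_th is the open-circuit tap voltage: 31.1 × 8200/(680 + 8200) = 28.7 V.
With the supply zeroed, Ra and Rb appear in parallel from the tap: R_th = Ra‖Rb = (680 × 8200)/8880 = 628 Ω.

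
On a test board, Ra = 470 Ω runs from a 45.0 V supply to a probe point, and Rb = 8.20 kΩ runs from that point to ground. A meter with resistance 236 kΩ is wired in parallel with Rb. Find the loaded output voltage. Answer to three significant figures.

The load sits in parallel with Rb: Rb‖R_L = (8200 × 236000) / (8200 + 236000) = 7925 Ω.
V_out = 45.0 × 7925 / (470 + 7925) = 45.0 × 7925/8395 = 42.5 V.

V_out ≈ 42.5 V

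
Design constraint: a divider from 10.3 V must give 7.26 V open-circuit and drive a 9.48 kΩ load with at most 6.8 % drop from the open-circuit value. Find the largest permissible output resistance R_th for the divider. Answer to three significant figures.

R_th ≤ 692 Ω

Loading drop = R_th/(R_th + R_L) ≤ 0.0680, so R_th ≤ R_L · ε/(1−ε) = 9.48 kΩ × 0.0680/0.9320 = 692 Ω.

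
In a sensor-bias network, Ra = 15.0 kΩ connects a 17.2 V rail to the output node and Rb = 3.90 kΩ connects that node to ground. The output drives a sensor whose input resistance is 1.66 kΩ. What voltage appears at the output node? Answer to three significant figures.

V_out ≈ 1.24 V

The load sits in parallel with Rb: Rb‖R_L = (3.90 × 1.66) / (3.90 + 1.66) = 1.164 kΩ.
V_out = 17.2 × 1.164 / (15.0 + 1.164) = 17.2 × 1.164/16.16 = 1.24 V.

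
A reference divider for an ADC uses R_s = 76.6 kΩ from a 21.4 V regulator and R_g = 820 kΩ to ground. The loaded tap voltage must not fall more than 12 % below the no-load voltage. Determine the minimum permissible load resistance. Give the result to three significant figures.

R_L(min) ≈ 514 kΩ

Output resistance R_th = R_s‖R_g = (76.6 × 820)/896.6 = 70.06 kΩ.
The fractional drop is R_th/(R_th + R_L); requiring this ≤ 0.120 gives R_L ≥ R_th(1/0.120 − 1) = 70.06 × 7.333 = 514 kΩ.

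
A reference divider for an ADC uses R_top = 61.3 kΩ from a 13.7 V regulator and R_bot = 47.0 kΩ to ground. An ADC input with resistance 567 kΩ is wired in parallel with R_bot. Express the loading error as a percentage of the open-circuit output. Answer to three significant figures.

The divider's output (Thévenin) resistance is R_top‖R_bot = 26.60 kΩ.
Fractional drop under load = R_th/(R_th + R_L) = 26.60 / (26.60 + 567) = 0.04482.
So the output falls by 4.48 %.

4.48 %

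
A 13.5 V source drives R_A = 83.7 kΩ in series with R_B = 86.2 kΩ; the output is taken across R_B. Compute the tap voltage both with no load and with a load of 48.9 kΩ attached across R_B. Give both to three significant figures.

Open-circuit: V = 13.5 × 86.2/(83.7 + 86.2) = 6.85 V.
With the load, R_B becomes R_B‖R_L = 31.20 kΩ, so V = 13.5 × 31.20/114.9 = 3.67 V.

Unloaded: 6.85 V; loaded: 3.67 V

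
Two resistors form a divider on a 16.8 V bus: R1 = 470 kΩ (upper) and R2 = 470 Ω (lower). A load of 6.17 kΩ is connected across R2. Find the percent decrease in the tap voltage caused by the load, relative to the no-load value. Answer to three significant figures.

The divider's output (Thévenin) resistance is R1‖R2 = 469.5 Ω.
Fractional drop under load = R_th/(R_th + R_L) = 469.5 / (469.5 + 6170) = 0.07072.
So the output falls by 7.07 %.

7.07 %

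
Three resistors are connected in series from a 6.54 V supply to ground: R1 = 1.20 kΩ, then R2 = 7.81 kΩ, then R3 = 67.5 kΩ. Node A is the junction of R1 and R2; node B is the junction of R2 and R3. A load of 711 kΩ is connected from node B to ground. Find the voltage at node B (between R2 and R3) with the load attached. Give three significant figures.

At node B, R3 is in parallel with the load: R3‖R_L = 61.65 kΩ.
Below node A the resistance is R2 + (R3‖R_L) = 69.46 kΩ, so V_A = 6.54 × 69.46/70.66 = 6.429 V.
Then V_B = V_A × (R3‖R_L)/(R2 + R3‖R_L) = 6.429 × 61.65/69.46 = 5.71 V.

V ≈ 5.71 V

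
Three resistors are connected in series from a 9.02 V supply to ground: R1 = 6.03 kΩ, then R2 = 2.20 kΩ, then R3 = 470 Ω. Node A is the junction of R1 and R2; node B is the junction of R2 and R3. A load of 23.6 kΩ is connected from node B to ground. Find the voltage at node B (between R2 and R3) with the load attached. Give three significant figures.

V ≈ 0.478 V

At node B, R3 is in parallel with the load: R3‖R_L = 460.8 Ω.
Below node A the resistance is R2 + (R3‖R_L) = 2661 Ω, so V_A = 9.02 × 2661/8691 = 2.762 V.
Then V_B = V_A × (R3‖R_L)/(R2 + R3‖R_L) = 2.762 × 460.8/2661 = 0.478 V.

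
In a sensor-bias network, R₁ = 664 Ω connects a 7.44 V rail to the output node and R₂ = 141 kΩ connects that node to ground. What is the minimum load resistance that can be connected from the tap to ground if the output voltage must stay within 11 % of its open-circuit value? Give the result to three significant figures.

R_L(min) ≈ 5.35 kΩ

Output resistance R_th = R₁‖R₂ = (664 × 141000)/141700 = 660.9 Ω.
The fractional drop is R_th/(R_th + R_L); requiring this ≤ 0.110 gives R_L ≥ R_th(1/0.110 − 1) = 660.9 × 8.091 = 5.35 kΩ.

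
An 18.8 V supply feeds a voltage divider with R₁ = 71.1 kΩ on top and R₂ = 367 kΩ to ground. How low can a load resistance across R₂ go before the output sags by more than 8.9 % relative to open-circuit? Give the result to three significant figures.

Output resistance R_th = R₁‖R₂ = (71.1 × 367)/438.1 = 59.56 kΩ.
The fractional drop is R_th/(R_th + R_L); requiring this ≤ 0.0890 gives R_L ≥ R_th(1/0.0890 − 1) = 59.56 × 10.24 = 610 kΩ.

R_L(min) ≈ 610 kΩ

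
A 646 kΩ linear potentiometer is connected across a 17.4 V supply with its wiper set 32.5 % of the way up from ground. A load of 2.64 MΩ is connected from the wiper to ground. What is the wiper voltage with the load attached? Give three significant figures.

V ≈ 5.37 V

The wiper splits the pot into (1−α)R = 436.1 kΩ above and αR = 209.9 kΩ below.
Lower section ‖ load = 194.5 kΩ.
V_wiper = 17.4 × 194.5/(436.1 + 194.5) = 5.37 V.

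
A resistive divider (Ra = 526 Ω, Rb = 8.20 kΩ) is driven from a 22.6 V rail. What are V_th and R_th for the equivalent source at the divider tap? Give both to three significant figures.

V_th is the open-circuit tap voltage: 22.6 × 8200/(526 + 8200) = 21.2 V.
With the supply zeroed, Ra and Rb appear in parallel from the tap: R_th = Ra‖Rb = (526 × 8200)/8726 = 494 Ω.

V_th = 21.2 V, R_th = 494 Ω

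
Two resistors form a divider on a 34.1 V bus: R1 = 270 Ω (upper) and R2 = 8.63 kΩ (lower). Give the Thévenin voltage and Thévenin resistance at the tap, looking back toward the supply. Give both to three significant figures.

V_th is the open-circuit tap voltage: 34.1 × 8630/(270 + 8630) = 33.1 V.
With the supply zeroed, R1 and R2 appear in parallel from the tap: R_th = R1‖R2 = (270 × 8630)/8900 = 262 Ω.

V_th = 33.1 V, R_th = 262 Ω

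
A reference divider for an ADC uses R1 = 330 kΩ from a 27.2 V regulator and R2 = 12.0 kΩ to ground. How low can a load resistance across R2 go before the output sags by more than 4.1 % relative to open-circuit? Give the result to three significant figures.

Output resistance R_th = R1‖R2 = (330 × 12.0)/342.0 = 11.58 kΩ.
The fractional drop is R_th/(R_th + R_L); requiring this ≤ 0.0410 gives R_L ≥ R_th(1/0.0410 − 1) = 11.58 × 23.39 = 271 kΩ.

R_L(min) ≈ 271 kΩ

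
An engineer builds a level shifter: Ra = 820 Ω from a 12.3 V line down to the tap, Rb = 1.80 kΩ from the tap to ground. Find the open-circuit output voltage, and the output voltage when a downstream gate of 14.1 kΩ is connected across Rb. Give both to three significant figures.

Unloaded: 8.45 V; loaded: 8.13 V

Open-circuit: V = 12.3 × 1800/(820 + 1800) = 8.45 V.
With the load, Rb becomes Rb‖R_L = 1596 Ω, so V = 12.3 × 1596/2416 = 8.13 V.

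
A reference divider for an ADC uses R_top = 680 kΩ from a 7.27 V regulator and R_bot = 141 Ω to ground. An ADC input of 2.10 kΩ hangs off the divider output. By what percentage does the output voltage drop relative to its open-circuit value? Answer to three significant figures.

6.29 %

The divider's output (Thévenin) resistance is R_top‖R_bot = 141.0 Ω.
Fractional drop under load = R_th/(R_th + R_L) = 141.0 / (141.0 + 2100) = 0.06291.
So the output falls by 6.29 %.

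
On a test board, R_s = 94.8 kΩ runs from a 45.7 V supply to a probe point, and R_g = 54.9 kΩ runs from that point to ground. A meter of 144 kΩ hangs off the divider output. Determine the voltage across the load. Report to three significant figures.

V_out ≈ 13.5 V

The load sits in parallel with R_g: R_g‖R_L = (54.9 × 144) / (54.9 + 144) = 39.75 kΩ.
V_out = 45.7 × 39.75 / (94.8 + 39.75) = 45.7 × 39.75/134.5 = 13.5 V.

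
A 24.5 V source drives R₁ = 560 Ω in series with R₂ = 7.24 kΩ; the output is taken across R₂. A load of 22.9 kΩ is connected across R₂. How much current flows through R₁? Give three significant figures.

I ≈ 4.04 mA

R₂‖R_L = 5501 Ω, so the source sees R₁ + R₂‖R_L = 6061 Ω.
I = 24.5 V / 6061 Ω = 4.04 mA.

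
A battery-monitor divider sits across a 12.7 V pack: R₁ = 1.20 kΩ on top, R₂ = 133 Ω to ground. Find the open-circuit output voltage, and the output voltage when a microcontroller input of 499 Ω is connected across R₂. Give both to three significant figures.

Unloaded: 1.27 V; loaded: 1.02 V

Open-circuit: V = 12.7 × 133/(1200 + 133) = 1.27 V.
With the load, R₂ becomes R₂‖R_L = 105.0 Ω, so V = 12.7 × 105.0/1305 = 1.02 V.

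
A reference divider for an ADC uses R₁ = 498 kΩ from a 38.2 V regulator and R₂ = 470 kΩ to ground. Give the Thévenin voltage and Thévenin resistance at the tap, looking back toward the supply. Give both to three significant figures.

V_th = 18.5 V, R_th = 242 kΩ

V_th is the open-circuit tap voltage: 38.2 × 470/(498 + 470) = 18.5 V.
With the supply zeroed, R₁ and R₂ appear in parallel from the tap: R_th = R₁‖R₂ = (498 × 470)/968.0 = 242 kΩ.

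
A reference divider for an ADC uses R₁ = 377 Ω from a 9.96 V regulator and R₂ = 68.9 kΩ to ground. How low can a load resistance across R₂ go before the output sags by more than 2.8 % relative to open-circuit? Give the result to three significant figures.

R_L(min) ≈ 13.0 kΩ

Output resistance R_th = R₁‖R₂ = (377 × 68900)/69280 = 374.9 Ω.
The fractional drop is R_th/(R_th + R_L); requiring this ≤ 0.0280 gives R_L ≥ R_th(1/0.0280 − 1) = 374.9 × 34.71 = 13.0 kΩ.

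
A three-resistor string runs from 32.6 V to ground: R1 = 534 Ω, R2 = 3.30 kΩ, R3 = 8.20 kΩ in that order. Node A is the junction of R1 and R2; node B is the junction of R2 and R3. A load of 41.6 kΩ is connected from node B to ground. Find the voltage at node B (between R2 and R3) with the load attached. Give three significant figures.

V ≈ 20.9 V

At node B, R3 is in parallel with the load: R3‖R_L = 6850 Ω.
Below node A the resistance is R2 + (R3‖R_L) = 10150 Ω, so V_A = 32.6 × 10150/10680 = 30.97 V.
Then V_B = V_A × (R3‖R_L)/(R2 + R3‖R_L) = 30.97 × 6850/10150 = 20.9 V.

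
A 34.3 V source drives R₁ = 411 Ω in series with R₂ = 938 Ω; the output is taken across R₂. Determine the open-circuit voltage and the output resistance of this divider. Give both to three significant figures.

V_th is the open-circuit tap voltage: 34.3 × 938/(411 + 938) = 23.8 V.
With the supply zeroed, R₁ and R₂ appear in parallel from the tap: R_th = R₁‖R₂ = (411 × 938)/1349 = 286 Ω.

V_th = 23.8 V, R_th = 286 Ω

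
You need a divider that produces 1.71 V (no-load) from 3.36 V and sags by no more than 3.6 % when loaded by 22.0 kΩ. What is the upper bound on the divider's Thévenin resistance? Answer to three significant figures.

R_th ≤ 822 Ω

Loading drop = R_th/(R_th + R_L) ≤ 0.0360, so R_th ≤ R_L · ε/(1−ε) = 22.0 kΩ × 0.0360/0.9640 = 822 Ω.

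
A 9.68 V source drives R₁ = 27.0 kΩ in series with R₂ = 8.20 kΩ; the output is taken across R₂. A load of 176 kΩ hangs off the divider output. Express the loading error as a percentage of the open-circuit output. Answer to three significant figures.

The divider's output (Thévenin) resistance is R₁‖R₂ = 6.290 kΩ.
Fractional drop under load = R_th/(R_th + R_L) = 6.290 / (6.290 + 176) = 0.03450.
So the output falls by 3.45 %.

3.45 %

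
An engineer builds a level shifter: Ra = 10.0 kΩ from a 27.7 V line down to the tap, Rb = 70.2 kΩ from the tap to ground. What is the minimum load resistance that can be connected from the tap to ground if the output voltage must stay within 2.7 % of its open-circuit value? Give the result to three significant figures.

R_L(min) ≈ 315 kΩ

Output resistance R_th = Ra‖Rb = (10.0 × 70.2)/80.20 = 8.753 kΩ.
The fractional drop is R_th/(R_th + R_L); requiring this ≤ 0.0270 gives R_L ≥ R_th(1/0.0270 − 1) = 8.753 × 36.04 = 315 kΩ.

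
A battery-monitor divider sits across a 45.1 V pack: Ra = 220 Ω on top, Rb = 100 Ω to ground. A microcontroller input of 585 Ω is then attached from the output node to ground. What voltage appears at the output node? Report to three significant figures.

V_out ≈ 12.6 V

The load sits in parallel with Rb: Rb‖R_L = (100 × 585) / (100 + 585) = 85.40 Ω.
V_out = 45.1 × 85.40 / (220 + 85.40) = 45.1 × 85.40/305.4 = 12.6 V.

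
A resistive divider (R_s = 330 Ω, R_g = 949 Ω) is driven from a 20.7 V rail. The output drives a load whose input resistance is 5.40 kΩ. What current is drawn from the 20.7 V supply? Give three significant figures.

R_g‖R_L = 807.2 Ω, so the source sees R_s + R_g‖R_L = 1137 Ω.
I = 20.7 V / 1137 Ω = 18.2 mA.

I ≈ 18.2 mA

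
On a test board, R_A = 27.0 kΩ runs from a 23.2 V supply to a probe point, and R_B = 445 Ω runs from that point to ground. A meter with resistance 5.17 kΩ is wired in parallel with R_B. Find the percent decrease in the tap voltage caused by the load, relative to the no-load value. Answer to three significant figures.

The divider's output (Thévenin) resistance is R_A‖R_B = 437.8 Ω.
Fractional drop under load = R_th/(R_th + R_L) = 437.8 / (437.8 + 5170) = 0.07807.
So the output falls by 7.81 %.

7.81 %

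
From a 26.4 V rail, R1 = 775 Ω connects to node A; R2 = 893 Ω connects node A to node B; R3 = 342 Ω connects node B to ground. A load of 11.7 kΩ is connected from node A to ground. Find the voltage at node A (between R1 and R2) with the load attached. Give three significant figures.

V ≈ 15.6 V

Below node A the series string R2+R3 = 1235 Ω sits in parallel with the 11700 Ω load: 1117 Ω.
V_A = 26.4 × 1117/(775 + 1117) = 15.6 V.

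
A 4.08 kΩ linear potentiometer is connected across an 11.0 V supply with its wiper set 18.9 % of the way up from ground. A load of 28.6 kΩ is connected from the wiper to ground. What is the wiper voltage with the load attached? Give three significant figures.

The wiper splits the pot into (1−α)R = 3309 Ω above and αR = 771.1 Ω below.
Lower section ‖ load = 750.9 Ω.
V_wiper = 11.0 × 750.9/(3309 + 750.9) = 2.03 V.

V ≈ 2.03 V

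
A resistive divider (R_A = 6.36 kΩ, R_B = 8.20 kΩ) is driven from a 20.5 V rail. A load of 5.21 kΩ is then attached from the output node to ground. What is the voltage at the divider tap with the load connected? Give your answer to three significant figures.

V_out ≈ 6.84 V

The load sits in parallel with R_B: R_B‖R_L = (8.20 × 5.21) / (8.20 + 5.21) = 3.186 kΩ.
V_out = 20.5 × 3.186 / (6.36 + 3.186) = 20.5 × 3.186/9.546 = 6.84 V.
(Unloaded it would have been 11.5 V.)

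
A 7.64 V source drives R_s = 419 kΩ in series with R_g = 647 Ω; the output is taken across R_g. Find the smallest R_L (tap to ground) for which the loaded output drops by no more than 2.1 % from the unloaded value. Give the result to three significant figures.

R_L(min) ≈ 30.1 kΩ

Output resistance R_th = R_s‖R_g = (419000 × 647)/419600 = 646.0 Ω.
The fractional drop is R_th/(R_th + R_L); requiring this ≤ 0.0210 gives R_L ≥ R_th(1/0.0210 − 1) = 646.0 × 46.62 = 30.1 kΩ.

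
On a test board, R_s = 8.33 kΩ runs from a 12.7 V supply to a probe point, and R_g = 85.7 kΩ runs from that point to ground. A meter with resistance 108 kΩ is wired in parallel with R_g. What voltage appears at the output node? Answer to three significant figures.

The load sits in parallel with R_g: R_g‖R_L = (85.7 × 108) / (85.7 + 108) = 47.78 kΩ.
V_out = 12.7 × 47.78 / (8.33 + 47.78) = 12.7 × 47.78/56.11 = 10.8 V.
(Unloaded it would have been 11.6 V.)

V_out ≈ 10.8 V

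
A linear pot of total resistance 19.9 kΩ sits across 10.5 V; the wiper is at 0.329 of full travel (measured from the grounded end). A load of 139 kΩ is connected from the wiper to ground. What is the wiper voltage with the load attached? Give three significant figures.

The wiper splits the pot into (1−α)R = 13.35 kΩ above and αR = 6.547 kΩ below.
Lower section ‖ load = 6.253 kΩ.
V_wiper = 10.5 × 6.253/(13.35 + 6.253) = 3.35 V.

V ≈ 3.35 V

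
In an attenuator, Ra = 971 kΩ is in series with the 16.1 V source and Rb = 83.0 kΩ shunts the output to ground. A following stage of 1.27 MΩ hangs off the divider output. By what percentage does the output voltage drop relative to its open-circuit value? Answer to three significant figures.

5.68 %

The divider's output (Thévenin) resistance is Ra‖Rb = 76.46 kΩ.
Fractional drop under load = R_th/(R_th + R_L) = 76.46 / (76.46 + 1270) = 0.05679.
So the output falls by 5.68 %.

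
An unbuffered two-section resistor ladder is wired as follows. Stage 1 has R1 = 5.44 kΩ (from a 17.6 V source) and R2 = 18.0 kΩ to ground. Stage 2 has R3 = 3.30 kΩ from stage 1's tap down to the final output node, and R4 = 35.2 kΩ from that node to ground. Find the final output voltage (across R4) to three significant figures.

V_out ≈ 11.1 V

Stage 2 presents R3+R4 = 38.50 kΩ as a load on stage 1's tap.
Stage 1's lower leg becomes R2‖(R3+R4) = 12.27 kΩ, so V_mid = 17.6 × 12.27/17.71 = 12.19 V.
Stage 2 is itself unloaded: V_out = V_mid × R4/(R3+R4) = 12.19 × 35.2/38.50 = 11.1 V.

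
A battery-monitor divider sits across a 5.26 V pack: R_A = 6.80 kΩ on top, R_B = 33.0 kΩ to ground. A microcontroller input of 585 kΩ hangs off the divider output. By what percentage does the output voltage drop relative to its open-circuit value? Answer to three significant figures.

0.955 %

The divider's output (Thévenin) resistance is R_A‖R_B = 5.638 kΩ.
Fractional drop under load = R_th/(R_th + R_L) = 5.638 / (5.638 + 585) = 0.009546.
So the output falls by 0.955 %.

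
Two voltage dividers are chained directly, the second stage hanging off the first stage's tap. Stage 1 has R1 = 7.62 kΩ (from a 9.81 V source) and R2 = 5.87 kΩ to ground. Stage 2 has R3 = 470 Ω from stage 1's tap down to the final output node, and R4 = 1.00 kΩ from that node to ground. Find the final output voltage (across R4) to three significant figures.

Stage 2 presents R3+R4 = 1470 Ω as a load on stage 1's tap.
Stage 1's lower leg becomes R2‖(R3+R4) = 1176 Ω, so V_mid = 9.81 × 1176/8796 = 1.311 V.
Stage 2 is itself unloaded: V_out = V_mid × R4/(R3+R4) = 1.311 × 1000/1470 = 0.892 V.

V_out ≈ 0.892 V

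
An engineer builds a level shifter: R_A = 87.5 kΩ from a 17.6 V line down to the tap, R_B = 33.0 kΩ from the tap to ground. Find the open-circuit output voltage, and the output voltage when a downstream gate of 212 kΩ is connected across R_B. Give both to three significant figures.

Open-circuit: V = 17.6 × 33.0/(87.5 + 33.0) = 4.82 V.
With the load, R_B becomes R_B‖R_L = 28.56 kΩ, so V = 17.6 × 28.56/116.1 = 4.33 V.

Unloaded: 4.82 V; loaded: 4.33 V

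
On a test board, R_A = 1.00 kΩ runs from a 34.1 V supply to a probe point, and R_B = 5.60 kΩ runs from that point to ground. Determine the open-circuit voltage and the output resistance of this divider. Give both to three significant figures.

V_th = 28.9 V, R_th = 848 Ω

V_th is the open-circuit tap voltage: 34.1 × 5.60/(1.00 + 5.60) = 28.9 V.
With the supply zeroed, R_A and R_B appear in parallel from the tap: R_th = R_A‖R_B = (1.00 × 5.60)/6.600 = 848 Ω.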